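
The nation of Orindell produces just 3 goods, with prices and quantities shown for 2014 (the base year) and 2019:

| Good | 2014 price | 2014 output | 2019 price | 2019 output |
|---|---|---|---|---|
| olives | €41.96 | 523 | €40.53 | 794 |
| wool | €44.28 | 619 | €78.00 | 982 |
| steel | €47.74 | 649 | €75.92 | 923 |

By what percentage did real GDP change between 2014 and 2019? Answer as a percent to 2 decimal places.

50.44%

Real GDP 2014 = Nominal GDP 2014 = 41.96·523 + 44.28·619 + 47.74·649 = 80337.66.
Real GDP 2019 (at 2014 prices) = 41.96·794 + 44.28·982 + 47.74·923 = 120863.22.
Real growth = 120863.22/80337.66 − 1 = 0.5044.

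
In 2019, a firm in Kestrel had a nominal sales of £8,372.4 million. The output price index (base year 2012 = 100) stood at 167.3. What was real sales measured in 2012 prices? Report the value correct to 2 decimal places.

Real sales = Nominal / (output price index/100) = 8372.4 / 1.673 = 5004.42.

£5,004.42 million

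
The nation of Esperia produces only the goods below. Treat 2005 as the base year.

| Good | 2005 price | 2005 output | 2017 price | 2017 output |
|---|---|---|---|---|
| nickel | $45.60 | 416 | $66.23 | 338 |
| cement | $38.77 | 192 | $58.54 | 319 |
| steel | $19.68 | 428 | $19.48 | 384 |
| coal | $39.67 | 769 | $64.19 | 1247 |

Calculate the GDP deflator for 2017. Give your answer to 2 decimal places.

Nominal GDP 2017 = 66.23·338 + 58.54·319 + 19.48·384 + 64.19·1247 = 128585.25.
Real GDP 2017 (at 2005 prices) = 45.60·338 + 38.77·319 + 19.68·384 + 39.67·1247 = 84806.04.
Deflator = Nominal/Real × 100 = 128585.25/84806.04 × 100 = 151.623.

151.62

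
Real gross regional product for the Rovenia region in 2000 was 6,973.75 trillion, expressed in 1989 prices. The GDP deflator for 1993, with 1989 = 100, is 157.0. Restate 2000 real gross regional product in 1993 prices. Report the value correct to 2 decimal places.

Real gross regional product in 1993 prices = Real gross regional product in 1989 prices × (P_1993/P_1989) = 6973.75 × 1.570 = 10948.79.

10,948.79 trillion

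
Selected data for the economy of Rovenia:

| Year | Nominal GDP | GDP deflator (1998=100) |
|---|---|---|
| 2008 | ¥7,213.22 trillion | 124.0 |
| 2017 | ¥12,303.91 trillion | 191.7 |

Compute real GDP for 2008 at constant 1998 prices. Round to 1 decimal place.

Real GDP = Nominal / (GDP deflator/100) = 7213.22 / 1.240 = 5817.11.

¥5,817.1 trillion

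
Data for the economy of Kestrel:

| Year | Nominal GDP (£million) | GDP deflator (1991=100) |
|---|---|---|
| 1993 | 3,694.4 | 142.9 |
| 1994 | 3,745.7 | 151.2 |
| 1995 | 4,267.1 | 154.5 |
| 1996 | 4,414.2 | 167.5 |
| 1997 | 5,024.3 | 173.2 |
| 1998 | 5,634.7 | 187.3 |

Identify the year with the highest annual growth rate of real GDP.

1994: real = 3745.7/1.512 = 2477.31; growth vs 1993 (2585.30) = -4.18%.
1995: real = 4267.1/1.545 = 2761.88; growth vs 1994 (2477.31) = 11.49%.
1996: real = 4414.2/1.675 = 2635.34; growth vs 1995 (2761.88) = -4.58%.
1997: real = 5024.3/1.732 = 2900.87; growth vs 1996 (2635.34) = 10.08%.
1998: real = 5634.7/1.873 = 3008.38; growth vs 1997 (2900.87) = 3.71%.

1995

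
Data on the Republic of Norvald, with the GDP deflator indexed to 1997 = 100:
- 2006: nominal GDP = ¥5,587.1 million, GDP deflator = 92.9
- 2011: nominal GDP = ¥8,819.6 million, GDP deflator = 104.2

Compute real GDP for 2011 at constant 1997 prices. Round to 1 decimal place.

Real GDP = Nominal / (GDP deflator/100) = 8819.6 / 1.042 = 8464.11.

¥8,464.1 million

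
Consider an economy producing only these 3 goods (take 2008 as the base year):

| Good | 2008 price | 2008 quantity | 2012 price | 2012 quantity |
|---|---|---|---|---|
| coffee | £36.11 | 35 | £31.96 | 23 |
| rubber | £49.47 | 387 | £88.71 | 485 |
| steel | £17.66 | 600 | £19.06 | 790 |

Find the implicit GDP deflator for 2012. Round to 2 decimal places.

151.69

Nominal GDP 2012 = 31.96·23 + 88.71·485 + 19.06·790 = 58816.83.
Real GDP 2012 (at 2008 prices) = 36.11·23 + 49.47·485 + 17.66·790 = 38774.88.
Deflator = Nominal/Real × 100 = 58816.83/38774.88 × 100 = 151.688.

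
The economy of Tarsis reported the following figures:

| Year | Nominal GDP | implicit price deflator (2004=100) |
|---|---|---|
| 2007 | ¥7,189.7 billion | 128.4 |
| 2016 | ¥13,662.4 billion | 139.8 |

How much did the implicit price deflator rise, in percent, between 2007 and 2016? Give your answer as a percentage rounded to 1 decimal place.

Price-level change = 139.8 / 128.4 − 1 = 0.0888.

8.9%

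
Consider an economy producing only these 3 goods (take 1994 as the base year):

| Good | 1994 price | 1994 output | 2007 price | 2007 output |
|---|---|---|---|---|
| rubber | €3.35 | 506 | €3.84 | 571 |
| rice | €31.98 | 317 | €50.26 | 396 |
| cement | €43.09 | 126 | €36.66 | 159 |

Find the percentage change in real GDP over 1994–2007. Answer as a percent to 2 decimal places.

24.13%

Real GDP 1994 = Nominal GDP 1994 = 3.35·506 + 31.98·317 + 43.09·126 = 17262.10.
Real GDP 2007 (at 1994 prices) = 3.35·571 + 31.98·396 + 43.09·159 = 21428.24.
Real growth = 21428.24/17262.10 − 1 = 0.2413.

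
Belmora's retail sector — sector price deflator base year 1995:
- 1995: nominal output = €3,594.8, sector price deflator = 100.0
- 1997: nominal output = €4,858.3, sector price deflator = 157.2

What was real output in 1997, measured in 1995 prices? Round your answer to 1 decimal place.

Real output = Nominal / (sector price deflator/100) = 4858.3 / 1.572 = 3090.52.

€3,090.5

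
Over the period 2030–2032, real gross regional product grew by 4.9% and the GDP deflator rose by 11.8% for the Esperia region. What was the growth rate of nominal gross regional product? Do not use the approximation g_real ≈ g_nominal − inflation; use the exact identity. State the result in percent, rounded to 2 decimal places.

(1 + g_nom) = (1 + g_real)(1 + π) = 1.0490 × 1.1180 = 1.17278.

17.28%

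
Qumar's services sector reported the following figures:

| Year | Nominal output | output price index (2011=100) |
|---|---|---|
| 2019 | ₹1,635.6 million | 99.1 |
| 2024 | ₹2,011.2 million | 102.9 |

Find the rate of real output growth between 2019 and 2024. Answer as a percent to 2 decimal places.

18.42%

Deflate each year: 2019 → 1635.6/0.991 = 1650.45; 2024 → 2011.2/1.029 = 1954.52.
So real output changed by 1954.52/1650.45 − 1 = 0.1842, i.e. 18.42%.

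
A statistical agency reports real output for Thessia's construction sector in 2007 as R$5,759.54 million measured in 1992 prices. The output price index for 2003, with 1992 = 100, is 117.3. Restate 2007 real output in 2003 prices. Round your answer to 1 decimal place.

Real output in 2003 prices = Real output in 1992 prices × (P_2003/P_1992) = 5759.54 × 1.173 = 6755.94.

R$6,755.9 million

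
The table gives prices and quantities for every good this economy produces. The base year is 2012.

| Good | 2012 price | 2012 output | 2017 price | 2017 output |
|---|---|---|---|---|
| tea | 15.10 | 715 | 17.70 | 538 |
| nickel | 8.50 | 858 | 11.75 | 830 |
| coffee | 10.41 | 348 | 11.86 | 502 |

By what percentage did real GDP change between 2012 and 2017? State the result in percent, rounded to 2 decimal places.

Real GDP 2012 = Nominal GDP 2012 = 15.10·715 + 8.50·858 + 10.41·348 = 21712.18.
Real GDP 2017 (at 2012 prices) = 15.10·538 + 8.50·830 + 10.41·502 = 20404.62.
Real growth = 20404.62/21712.18 − 1 = -0.0602.

-6.02%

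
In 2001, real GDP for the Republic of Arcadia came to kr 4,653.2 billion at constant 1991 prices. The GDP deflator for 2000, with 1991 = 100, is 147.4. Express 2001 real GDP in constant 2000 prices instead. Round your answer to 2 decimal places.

kr 6,858.82 billion

Real GDP in 2000 prices = Real GDP in 1991 prices × (P_2000/P_1991) = 4653.2 × 1.474 = 6858.82.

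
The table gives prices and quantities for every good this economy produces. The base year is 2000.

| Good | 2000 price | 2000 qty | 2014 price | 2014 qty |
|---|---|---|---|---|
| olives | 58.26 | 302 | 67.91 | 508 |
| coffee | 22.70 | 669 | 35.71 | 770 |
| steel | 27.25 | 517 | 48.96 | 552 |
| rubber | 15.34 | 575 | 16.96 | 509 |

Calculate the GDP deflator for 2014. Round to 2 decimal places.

139.65

Nominal GDP 2014 = 67.91·508 + 35.71·770 + 48.96·552 + 16.96·509 = 97653.54.
Real GDP 2014 (at 2000 prices) = 58.26·508 + 22.70·770 + 27.25·552 + 15.34·509 = 69925.14.
Deflator = Nominal/Real × 100 = 97653.54/69925.14 × 100 = 139.654.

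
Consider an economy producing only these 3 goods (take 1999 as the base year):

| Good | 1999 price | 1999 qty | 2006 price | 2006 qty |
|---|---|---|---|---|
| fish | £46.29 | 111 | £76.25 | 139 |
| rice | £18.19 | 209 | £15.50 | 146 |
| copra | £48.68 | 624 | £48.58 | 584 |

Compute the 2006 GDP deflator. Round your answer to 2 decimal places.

Nominal GDP 2006 = 76.25·139 + 15.50·146 + 48.58·584 = 41232.47.
Real GDP 2006 (at 1999 prices) = 46.29·139 + 18.19·146 + 48.68·584 = 37519.17.
Deflator = Nominal/Real × 100 = 41232.47/37519.17 × 100 = 109.897.

109.90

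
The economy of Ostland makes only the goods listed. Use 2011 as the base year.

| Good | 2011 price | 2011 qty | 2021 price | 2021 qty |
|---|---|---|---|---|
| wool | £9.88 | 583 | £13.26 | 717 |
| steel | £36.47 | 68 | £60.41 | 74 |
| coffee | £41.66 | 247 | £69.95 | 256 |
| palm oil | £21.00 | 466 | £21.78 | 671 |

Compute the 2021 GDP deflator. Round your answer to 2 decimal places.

134.63

Nominal GDP 2021 = 13.26·717 + 60.41·74 + 69.95·256 + 21.78·671 = 46499.34.
Real GDP 2021 (at 2011 prices) = 9.88·717 + 36.47·74 + 41.66·256 + 21.00·671 = 34538.70.
Deflator = Nominal/Real × 100 = 46499.34/34538.70 × 100 = 134.630.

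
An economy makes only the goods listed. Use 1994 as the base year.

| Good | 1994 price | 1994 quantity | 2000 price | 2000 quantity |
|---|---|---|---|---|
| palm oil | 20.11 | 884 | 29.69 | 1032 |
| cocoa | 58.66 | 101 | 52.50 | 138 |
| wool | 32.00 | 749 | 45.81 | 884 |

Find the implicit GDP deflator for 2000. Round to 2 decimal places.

Nominal GDP 2000 = 29.69·1032 + 52.50·138 + 45.81·884 = 78381.12.
Real GDP 2000 (at 1994 prices) = 20.11·1032 + 58.66·138 + 32.00·884 = 57136.60.
Deflator = Nominal/Real × 100 = 78381.12/57136.60 × 100 = 137.182.

137.18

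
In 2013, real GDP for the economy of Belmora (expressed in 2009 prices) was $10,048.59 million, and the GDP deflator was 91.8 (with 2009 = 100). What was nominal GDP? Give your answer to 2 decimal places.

Nominal GDP = Real × (GDP deflator/100) = 10048.59 × 0.918 = 9224.61.

$9,224.61 million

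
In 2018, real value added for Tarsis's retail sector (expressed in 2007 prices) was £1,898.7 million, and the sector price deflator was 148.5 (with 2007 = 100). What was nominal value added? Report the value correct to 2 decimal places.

£2,819.57 million

Nominal value added = Real × (sector price deflator/100) = 1898.7 × 1.485 = 2819.57.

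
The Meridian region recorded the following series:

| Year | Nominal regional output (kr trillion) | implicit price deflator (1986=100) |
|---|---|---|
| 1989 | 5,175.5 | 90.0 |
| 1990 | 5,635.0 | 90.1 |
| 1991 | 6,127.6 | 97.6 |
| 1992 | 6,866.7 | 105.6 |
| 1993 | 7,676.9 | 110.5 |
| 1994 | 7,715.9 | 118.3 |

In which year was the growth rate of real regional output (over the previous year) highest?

1990

1990: real = 5635.0/0.901 = 6254.16; growth vs 1989 (5750.56) = 8.76%.
1991: real = 6127.6/0.976 = 6278.28; growth vs 1990 (6254.16) = 0.39%.
1992: real = 6866.7/1.056 = 6502.56; growth vs 1991 (6278.28) = 3.57%.
1993: real = 7676.9/1.105 = 6947.42; growth vs 1992 (6502.56) = 6.84%.
1994: real = 7715.9/1.183 = 6522.32; growth vs 1993 (6947.42) = -6.12%.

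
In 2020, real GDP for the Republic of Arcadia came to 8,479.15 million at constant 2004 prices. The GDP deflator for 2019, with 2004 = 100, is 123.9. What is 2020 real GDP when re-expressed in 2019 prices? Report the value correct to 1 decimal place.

10,505.7 million

Real GDP in 2019 prices = Real GDP in 2004 prices × (P_2019/P_2004) = 8479.15 × 1.239 = 10505.67.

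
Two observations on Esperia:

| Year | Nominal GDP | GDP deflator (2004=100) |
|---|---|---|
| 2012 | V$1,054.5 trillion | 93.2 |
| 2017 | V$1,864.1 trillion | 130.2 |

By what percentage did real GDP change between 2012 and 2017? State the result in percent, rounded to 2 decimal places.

Deflate each year: 2012 → 1054.5/0.932 = 1131.44; 2017 → 1864.1/1.302 = 1431.72.
So real GDP changed by 1431.72/1131.44 − 1 = 0.2654, i.e. 26.54%.

26.54%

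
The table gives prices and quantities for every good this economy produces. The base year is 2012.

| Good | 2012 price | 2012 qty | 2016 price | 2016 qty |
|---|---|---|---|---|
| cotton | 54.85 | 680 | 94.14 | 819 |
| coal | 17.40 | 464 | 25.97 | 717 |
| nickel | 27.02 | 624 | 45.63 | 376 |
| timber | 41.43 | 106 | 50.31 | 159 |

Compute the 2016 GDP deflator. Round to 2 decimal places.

163.03

Nominal GDP 2016 = 94.14·819 + 25.97·717 + 45.63·376 + 50.31·159 = 120877.32.
Real GDP 2016 (at 2012 prices) = 54.85·819 + 17.40·717 + 27.02·376 + 41.43·159 = 74144.84.
Deflator = Nominal/Real × 100 = 120877.32/74144.84 × 100 = 163.029.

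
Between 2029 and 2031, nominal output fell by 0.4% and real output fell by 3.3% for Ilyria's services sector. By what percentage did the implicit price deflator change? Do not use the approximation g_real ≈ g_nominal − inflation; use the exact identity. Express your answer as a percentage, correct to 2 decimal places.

(1 + g_nom) = (1 + g_real)(1 + π), so π = 0.9960 / 0.9670 − 1 = 0.02999.

3.00%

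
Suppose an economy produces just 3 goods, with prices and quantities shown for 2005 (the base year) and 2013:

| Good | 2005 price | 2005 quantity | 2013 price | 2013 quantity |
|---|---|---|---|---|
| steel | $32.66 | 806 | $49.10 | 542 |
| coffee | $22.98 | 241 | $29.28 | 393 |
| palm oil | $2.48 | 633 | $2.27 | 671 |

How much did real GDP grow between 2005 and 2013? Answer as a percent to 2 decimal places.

Real GDP 2005 = Nominal GDP 2005 = 32.66·806 + 22.98·241 + 2.48·633 = 33431.98.
Real GDP 2013 (at 2005 prices) = 32.66·542 + 22.98·393 + 2.48·671 = 28396.94.
Real growth = 28396.94/33431.98 − 1 = -0.1506.

-15.06%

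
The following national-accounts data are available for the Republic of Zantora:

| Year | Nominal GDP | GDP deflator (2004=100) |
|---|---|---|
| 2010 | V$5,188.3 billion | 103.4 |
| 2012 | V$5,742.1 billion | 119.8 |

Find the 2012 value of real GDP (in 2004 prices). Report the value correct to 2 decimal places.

V$4,793.07 billion

Real GDP = Nominal / (GDP deflator/100) = 5742.1 / 1.198 = 4793.07.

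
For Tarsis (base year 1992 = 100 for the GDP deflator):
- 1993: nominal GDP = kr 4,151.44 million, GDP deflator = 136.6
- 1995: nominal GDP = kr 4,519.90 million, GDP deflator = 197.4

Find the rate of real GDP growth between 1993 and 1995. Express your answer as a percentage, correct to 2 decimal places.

Deflate each year: 1993 → 4151.44/1.366 = 3039.12; 1995 → 4519.90/1.974 = 2289.72.
So real GDP changed by 2289.72/3039.12 − 1 = -0.2466, i.e. -24.66%.

-24.66%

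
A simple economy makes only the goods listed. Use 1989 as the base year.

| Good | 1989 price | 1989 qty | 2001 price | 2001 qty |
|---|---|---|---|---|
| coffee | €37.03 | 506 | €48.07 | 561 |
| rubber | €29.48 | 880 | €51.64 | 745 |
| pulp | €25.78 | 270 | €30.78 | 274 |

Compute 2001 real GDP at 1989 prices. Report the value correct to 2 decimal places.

€49800.15

Real GDP 2001 = Σ (p_1989 × q_2001) = 37.03·561 + 29.48·745 + 25.78·274 = 49800.15.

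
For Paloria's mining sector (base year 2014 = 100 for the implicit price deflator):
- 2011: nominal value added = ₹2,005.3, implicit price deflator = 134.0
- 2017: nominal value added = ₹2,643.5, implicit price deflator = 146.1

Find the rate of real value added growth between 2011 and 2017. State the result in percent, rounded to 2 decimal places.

20.91%

Real value added 2011 = 2005.3 / 1.340 = 1496.49.
Real value added 2017 = 2643.5 / 1.461 = 1809.38.
Real growth = 1809.38 / 1496.49 − 1 = 0.2091.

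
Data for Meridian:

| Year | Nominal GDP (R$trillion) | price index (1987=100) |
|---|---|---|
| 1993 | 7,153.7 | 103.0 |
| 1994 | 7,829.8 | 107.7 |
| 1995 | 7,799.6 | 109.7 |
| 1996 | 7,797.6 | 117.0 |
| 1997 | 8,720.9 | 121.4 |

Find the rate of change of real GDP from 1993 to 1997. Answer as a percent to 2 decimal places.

3.43%

Real GDP 1993 = 7153.7/1.030 = 6945.34.
Real GDP 1997 = 8720.9/1.214 = 7183.61.
Change = 7183.61/6945.34 − 1 = 0.0343.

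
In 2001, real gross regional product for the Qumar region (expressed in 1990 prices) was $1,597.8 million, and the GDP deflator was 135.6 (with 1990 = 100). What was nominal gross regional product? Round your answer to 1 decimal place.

Nominal gross regional product = Real × (GDP deflator/100) = 1597.8 × 1.356 = 2166.62.

$2,166.6 million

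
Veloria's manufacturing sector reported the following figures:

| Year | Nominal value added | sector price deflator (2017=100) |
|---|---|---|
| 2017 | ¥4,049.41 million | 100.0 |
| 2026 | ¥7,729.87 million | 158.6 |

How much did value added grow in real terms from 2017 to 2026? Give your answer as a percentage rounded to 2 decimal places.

20.36%

Real value added 2017 = 4049.41 / 1.000 = 4049.41.
Real value added 2026 = 7729.87 / 1.586 = 4873.81.
Real growth = 4873.81 / 4049.41 − 1 = 0.2036.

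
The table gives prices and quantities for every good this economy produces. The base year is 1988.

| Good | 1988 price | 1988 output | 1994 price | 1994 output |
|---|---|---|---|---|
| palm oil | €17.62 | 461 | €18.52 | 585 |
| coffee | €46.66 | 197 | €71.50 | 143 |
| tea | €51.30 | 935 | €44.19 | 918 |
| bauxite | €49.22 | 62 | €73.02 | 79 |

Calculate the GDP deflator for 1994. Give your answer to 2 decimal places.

Nominal GDP 1994 = 18.52·585 + 71.50·143 + 44.19·918 + 73.02·79 = 67393.70.
Real GDP 1994 (at 1988 prices) = 17.62·585 + 46.66·143 + 51.30·918 + 49.22·79 = 67961.86.
Deflator = Nominal/Real × 100 = 67393.70/67961.86 × 100 = 99.164.

99.16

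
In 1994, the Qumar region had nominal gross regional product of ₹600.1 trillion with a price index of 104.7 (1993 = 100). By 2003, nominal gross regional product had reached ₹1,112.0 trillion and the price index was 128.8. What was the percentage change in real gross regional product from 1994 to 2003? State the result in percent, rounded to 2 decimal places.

Deflate each year: 1994 → 600.1/1.047 = 573.16; 2003 → 1112.0/1.288 = 863.35.
So real gross regional product changed by 863.35/573.16 − 1 = 0.5063, i.e. 50.63%.

50.63%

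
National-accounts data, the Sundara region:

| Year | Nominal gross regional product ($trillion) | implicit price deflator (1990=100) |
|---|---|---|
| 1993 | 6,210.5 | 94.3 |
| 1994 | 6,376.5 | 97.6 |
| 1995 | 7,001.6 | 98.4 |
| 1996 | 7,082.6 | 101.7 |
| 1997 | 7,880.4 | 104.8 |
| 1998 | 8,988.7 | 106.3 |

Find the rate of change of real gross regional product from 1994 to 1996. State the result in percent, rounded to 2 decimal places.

Real gross regional product 1994 = 6376.5/0.976 = 6533.30.
Real gross regional product 1996 = 7082.6/1.017 = 6964.21.
Change = 6964.21/6533.30 − 1 = 0.0660.

6.60%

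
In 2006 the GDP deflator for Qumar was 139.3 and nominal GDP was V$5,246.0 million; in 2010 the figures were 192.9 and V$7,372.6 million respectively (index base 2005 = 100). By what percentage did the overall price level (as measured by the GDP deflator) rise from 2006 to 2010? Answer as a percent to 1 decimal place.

38.5%

Price-level change = 192.9 / 139.3 − 1 = 0.3848.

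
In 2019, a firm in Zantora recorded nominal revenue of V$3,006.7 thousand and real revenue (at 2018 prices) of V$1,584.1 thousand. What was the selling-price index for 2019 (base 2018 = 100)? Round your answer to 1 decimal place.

selling-price index = (Nominal / Real) × 100 = 3006.7 / 1584.1 × 100 = 189.80.

189.8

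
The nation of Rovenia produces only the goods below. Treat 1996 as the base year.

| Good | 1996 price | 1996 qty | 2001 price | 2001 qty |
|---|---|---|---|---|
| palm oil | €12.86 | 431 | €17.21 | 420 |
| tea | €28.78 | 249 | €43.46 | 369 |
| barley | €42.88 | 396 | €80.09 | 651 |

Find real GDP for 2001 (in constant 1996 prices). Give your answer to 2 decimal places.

€43935.90

Real GDP 2001 = Σ (p_1996 × q_2001) = 12.86·420 + 28.78·369 + 42.88·651 = 43935.90.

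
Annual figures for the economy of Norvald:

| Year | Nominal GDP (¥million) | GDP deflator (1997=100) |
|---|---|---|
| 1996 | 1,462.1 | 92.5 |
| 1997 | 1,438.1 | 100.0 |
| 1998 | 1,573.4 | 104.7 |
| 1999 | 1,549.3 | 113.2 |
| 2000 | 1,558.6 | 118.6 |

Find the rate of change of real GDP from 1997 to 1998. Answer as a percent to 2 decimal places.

Real GDP 1997 = 1438.1/1.000 = 1438.10.
Real GDP 1998 = 1573.4/1.047 = 1502.77.
Change = 1502.77/1438.10 − 1 = 0.0450.

4.50%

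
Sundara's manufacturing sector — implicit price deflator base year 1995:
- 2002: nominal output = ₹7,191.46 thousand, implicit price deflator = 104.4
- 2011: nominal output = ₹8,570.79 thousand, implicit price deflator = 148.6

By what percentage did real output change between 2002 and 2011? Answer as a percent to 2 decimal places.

Deflate each year: 2002 → 7191.46/1.044 = 6888.37; 2011 → 8570.79/1.486 = 5767.69.
So real output changed by 5767.69/6888.37 − 1 = -0.1627, i.e. -16.27%.

-16.27%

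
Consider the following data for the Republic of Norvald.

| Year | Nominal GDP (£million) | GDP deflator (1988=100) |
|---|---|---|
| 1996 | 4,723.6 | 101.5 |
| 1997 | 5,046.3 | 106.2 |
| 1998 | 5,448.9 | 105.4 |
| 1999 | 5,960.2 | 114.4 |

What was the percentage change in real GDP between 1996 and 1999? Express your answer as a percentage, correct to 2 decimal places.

Real GDP 1996 = 4723.6/1.015 = 4653.79.
Real GDP 1999 = 5960.2/1.144 = 5209.97.
Change = 5209.97/4653.79 − 1 = 0.1195.

11.95%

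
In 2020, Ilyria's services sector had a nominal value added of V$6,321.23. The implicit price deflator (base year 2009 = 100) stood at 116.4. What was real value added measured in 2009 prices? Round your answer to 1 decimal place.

Real value added = Nominal / (implicit price deflator/100) = 6321.23 / 1.164 = 5430.61.

V$5,430.6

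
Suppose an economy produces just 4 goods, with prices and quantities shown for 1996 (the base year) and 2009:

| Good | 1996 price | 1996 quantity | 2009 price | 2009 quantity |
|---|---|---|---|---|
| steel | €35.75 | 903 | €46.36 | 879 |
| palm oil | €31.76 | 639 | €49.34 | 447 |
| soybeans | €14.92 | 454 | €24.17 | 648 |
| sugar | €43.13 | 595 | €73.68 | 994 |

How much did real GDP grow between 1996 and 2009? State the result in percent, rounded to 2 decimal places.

15.47%

Real GDP 1996 = Nominal GDP 1996 = 35.75·903 + 31.76·639 + 14.92·454 + 43.13·595 = 85012.92.
Real GDP 2009 (at 1996 prices) = 35.75·879 + 31.76·447 + 14.92·648 + 43.13·994 = 98160.35.
Real growth = 98160.35/85012.92 − 1 = 0.1547.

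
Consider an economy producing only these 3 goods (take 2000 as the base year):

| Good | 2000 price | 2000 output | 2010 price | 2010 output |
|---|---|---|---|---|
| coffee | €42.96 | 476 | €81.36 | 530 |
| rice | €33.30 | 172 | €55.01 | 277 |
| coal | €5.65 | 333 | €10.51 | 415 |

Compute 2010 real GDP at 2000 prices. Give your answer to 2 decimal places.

Real GDP 2010 = Σ (p_2000 × q_2010) = 42.96·530 + 33.30·277 + 5.65·415 = 34337.65.

€34337.65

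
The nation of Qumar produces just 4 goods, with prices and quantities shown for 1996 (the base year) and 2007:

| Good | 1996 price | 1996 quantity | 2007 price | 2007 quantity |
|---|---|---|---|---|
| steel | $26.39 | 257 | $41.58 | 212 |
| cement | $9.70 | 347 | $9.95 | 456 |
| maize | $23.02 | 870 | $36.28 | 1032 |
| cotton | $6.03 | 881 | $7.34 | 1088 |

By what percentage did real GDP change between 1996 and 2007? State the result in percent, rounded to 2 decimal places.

Real GDP 1996 = Nominal GDP 1996 = 26.39·257 + 9.70·347 + 23.02·870 + 6.03·881 = 35487.96.
Real GDP 2007 (at 1996 prices) = 26.39·212 + 9.70·456 + 23.02·1032 + 6.03·1088 = 40335.16.
Real growth = 40335.16/35487.96 − 1 = 0.1366.

13.66%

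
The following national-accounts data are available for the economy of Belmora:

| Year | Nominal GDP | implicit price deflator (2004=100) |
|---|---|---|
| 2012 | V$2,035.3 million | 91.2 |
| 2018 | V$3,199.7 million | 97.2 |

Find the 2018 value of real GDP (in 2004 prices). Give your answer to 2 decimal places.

Real GDP = Nominal / (implicit price deflator/100) = 3199.7 / 0.972 = 3291.87.

V$3,291.87 million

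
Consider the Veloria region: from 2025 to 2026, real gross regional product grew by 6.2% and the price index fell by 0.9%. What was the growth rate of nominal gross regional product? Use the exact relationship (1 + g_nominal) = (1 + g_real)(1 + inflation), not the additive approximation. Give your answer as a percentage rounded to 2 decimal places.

(1 + g_nom) = (1 + g_real)(1 + π) = 1.0620 × 0.9910 = 1.05244.

5.24%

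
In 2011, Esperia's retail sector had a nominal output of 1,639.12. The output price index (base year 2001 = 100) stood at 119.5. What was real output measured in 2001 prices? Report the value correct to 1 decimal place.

Real output = Nominal / (output price index/100) = 1639.12 / 1.195 = 1371.65.

1,371.6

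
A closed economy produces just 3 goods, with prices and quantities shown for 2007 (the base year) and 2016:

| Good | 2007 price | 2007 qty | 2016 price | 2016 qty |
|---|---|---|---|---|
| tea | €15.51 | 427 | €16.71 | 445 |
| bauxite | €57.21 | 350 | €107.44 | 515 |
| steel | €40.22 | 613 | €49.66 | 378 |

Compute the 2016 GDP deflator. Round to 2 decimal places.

158.12

Nominal GDP 2016 = 16.71·445 + 107.44·515 + 49.66·378 = 81539.03.
Real GDP 2016 (at 2007 prices) = 15.51·445 + 57.21·515 + 40.22·378 = 51568.26.
Deflator = Nominal/Real × 100 = 81539.03/51568.26 × 100 = 158.119.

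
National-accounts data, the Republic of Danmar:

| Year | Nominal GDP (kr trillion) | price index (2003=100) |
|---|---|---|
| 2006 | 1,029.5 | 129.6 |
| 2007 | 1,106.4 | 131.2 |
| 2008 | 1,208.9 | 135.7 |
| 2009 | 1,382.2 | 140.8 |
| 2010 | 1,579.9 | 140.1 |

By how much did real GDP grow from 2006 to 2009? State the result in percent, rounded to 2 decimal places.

Real GDP 2006 = 1029.5/1.296 = 794.37.
Real GDP 2009 = 1382.2/1.408 = 981.68.
Change = 981.68/794.37 − 1 = 0.2358.

23.58%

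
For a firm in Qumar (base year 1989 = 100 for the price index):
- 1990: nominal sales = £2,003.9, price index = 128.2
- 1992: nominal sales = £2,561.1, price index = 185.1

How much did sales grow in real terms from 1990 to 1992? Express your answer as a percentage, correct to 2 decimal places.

Real sales 1990 = 2003.9 / 1.282 = 1563.10.
Real sales 1992 = 2561.1 / 1.851 = 1383.63.
Real growth = 1383.63 / 1563.10 − 1 = -0.1148.

-11.48%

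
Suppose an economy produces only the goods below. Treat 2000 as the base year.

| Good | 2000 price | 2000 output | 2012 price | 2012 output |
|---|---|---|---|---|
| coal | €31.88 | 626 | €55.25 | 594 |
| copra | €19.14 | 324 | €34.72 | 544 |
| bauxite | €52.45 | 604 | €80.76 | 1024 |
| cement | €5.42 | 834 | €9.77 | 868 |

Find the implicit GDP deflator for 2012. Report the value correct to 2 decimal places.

Nominal GDP 2012 = 55.25·594 + 34.72·544 + 80.76·1024 + 9.77·868 = 142884.78.
Real GDP 2012 (at 2000 prices) = 31.88·594 + 19.14·544 + 52.45·1024 + 5.42·868 = 87762.24.
Deflator = Nominal/Real × 100 = 142884.78/87762.24 × 100 = 162.809.

162.81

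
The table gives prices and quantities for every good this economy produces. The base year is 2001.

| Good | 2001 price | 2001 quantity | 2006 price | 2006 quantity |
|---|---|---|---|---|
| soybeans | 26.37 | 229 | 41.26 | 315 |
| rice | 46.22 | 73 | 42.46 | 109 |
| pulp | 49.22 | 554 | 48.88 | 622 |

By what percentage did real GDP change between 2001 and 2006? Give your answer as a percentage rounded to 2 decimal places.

Real GDP 2001 = Nominal GDP 2001 = 26.37·229 + 46.22·73 + 49.22·554 = 36680.67.
Real GDP 2006 (at 2001 prices) = 26.37·315 + 46.22·109 + 49.22·622 = 43959.37.
Real growth = 43959.37/36680.67 − 1 = 0.1984.

19.84%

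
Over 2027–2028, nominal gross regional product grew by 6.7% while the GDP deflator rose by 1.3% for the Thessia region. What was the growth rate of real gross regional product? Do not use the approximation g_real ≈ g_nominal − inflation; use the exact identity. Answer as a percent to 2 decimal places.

5.33%

(1 + g_nom) = (1 + g_real)(1 + π), so g_real = 1.0670 / 1.0130 − 1 = 0.05331.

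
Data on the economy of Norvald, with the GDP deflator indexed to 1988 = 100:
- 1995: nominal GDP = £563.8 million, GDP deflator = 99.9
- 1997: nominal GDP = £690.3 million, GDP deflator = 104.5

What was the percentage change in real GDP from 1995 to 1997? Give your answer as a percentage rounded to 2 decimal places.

Deflate each year: 1995 → 563.8/0.999 = 564.36; 1997 → 690.3/1.045 = 660.57.
So real GDP changed by 660.57/564.36 − 1 = 0.1705, i.e. 17.05%.

17.05%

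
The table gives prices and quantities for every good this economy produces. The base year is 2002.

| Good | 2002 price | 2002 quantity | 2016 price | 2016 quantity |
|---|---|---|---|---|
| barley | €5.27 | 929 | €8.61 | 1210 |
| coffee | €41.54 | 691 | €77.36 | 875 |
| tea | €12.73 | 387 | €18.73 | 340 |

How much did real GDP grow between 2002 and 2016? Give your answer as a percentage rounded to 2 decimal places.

Real GDP 2002 = Nominal GDP 2002 = 5.27·929 + 41.54·691 + 12.73·387 = 38526.48.
Real GDP 2016 (at 2002 prices) = 5.27·1210 + 41.54·875 + 12.73·340 = 47052.40.
Real growth = 47052.40/38526.48 − 1 = 0.2213.

22.13%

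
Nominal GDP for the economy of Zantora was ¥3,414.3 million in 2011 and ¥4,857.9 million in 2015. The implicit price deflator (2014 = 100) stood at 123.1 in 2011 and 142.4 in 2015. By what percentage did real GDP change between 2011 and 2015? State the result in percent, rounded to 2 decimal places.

23.00%

Deflate each year: 2011 → 3414.3/1.231 = 2773.60; 2015 → 4857.9/1.424 = 3411.45.
So real GDP changed by 3411.45/2773.60 − 1 = 0.2300, i.e. 23.00%.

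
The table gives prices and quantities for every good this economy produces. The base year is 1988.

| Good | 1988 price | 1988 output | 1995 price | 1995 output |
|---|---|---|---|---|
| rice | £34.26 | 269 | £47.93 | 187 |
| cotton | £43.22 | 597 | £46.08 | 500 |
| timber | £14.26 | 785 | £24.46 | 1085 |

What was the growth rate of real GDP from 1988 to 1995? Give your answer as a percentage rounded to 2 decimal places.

-5.89%

Real GDP 1988 = Nominal GDP 1988 = 34.26·269 + 43.22·597 + 14.26·785 = 46212.38.
Real GDP 1995 (at 1988 prices) = 34.26·187 + 43.22·500 + 14.26·1085 = 43488.72.
Real growth = 43488.72/46212.38 − 1 = -0.0589.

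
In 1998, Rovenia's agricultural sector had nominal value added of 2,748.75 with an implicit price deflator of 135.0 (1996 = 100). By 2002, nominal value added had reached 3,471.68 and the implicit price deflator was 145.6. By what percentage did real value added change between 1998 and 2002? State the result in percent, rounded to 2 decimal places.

17.11%

Real value added 1998 = 2748.75 / 1.350 = 2036.11.
Real value added 2002 = 3471.68 / 1.456 = 2384.40.
Real growth = 2384.40 / 2036.11 − 1 = 0.1711.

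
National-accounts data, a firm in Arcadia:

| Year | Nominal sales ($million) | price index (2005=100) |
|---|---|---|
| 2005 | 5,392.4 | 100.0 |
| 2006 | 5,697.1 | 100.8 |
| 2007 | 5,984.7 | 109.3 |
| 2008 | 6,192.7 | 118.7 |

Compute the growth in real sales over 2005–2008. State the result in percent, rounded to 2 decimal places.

Real sales 2005 = 5392.4/1.000 = 5392.40.
Real sales 2008 = 6192.7/1.187 = 5217.10.
Change = 5217.10/5392.40 − 1 = -0.0325.

-3.25%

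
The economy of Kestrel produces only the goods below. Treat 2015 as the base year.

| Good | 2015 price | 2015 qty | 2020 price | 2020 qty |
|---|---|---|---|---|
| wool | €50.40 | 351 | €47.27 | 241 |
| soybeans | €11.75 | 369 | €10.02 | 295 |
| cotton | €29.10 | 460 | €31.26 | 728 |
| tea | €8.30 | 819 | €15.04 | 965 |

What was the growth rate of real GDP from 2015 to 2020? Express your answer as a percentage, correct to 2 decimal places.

6.15%

Real GDP 2015 = Nominal GDP 2015 = 50.40·351 + 11.75·369 + 29.10·460 + 8.30·819 = 42209.85.
Real GDP 2020 (at 2015 prices) = 50.40·241 + 11.75·295 + 29.10·728 + 8.30·965 = 44806.95.
Real growth = 44806.95/42209.85 − 1 = 0.0615.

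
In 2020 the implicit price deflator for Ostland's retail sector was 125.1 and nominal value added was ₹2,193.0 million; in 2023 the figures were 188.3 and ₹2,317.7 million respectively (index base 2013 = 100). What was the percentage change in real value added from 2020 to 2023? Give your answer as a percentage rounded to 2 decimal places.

-29.79%

Real value added 2020 = 2193.0 / 1.251 = 1753.00.
Real value added 2023 = 2317.7 / 1.883 = 1230.86.
Real growth = 1230.86 / 1753.00 − 1 = -0.2979.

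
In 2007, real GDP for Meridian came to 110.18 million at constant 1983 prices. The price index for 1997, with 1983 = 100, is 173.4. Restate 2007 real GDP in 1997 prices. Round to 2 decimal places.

Real GDP in 1997 prices = Real GDP in 1983 prices × (P_1997/P_1983) = 110.18 × 1.734 = 191.05.

191.05 million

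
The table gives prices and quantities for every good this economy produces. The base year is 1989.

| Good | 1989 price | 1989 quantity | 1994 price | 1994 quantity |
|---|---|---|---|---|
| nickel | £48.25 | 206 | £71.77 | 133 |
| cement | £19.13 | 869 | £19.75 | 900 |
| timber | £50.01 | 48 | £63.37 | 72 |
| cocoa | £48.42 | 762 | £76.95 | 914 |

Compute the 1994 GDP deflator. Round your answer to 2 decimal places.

Nominal GDP 1994 = 71.77·133 + 19.75·900 + 63.37·72 + 76.95·914 = 102215.35.
Real GDP 1994 (at 1989 prices) = 48.25·133 + 19.13·900 + 50.01·72 + 48.42·914 = 71490.85.
Deflator = Nominal/Real × 100 = 102215.35/71490.85 × 100 = 142.977.

142.98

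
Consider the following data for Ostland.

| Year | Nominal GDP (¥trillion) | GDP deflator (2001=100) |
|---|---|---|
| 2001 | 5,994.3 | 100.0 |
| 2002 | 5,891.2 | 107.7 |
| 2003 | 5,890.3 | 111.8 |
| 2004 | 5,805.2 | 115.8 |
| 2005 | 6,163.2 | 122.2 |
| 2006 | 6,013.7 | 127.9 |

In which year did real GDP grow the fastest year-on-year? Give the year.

2005

2002: real = 5891.2/1.077 = 5470.01; growth vs 2001 (5994.30) = -8.75%.
2003: real = 5890.3/1.118 = 5268.60; growth vs 2002 (5470.01) = -3.68%.
2004: real = 5805.2/1.158 = 5013.13; growth vs 2003 (5268.60) = -4.85%.
2005: real = 6163.2/1.222 = 5043.54; growth vs 2004 (5013.13) = 0.61%.
2006: real = 6013.7/1.279 = 4701.88; growth vs 2005 (5043.54) = -6.77%.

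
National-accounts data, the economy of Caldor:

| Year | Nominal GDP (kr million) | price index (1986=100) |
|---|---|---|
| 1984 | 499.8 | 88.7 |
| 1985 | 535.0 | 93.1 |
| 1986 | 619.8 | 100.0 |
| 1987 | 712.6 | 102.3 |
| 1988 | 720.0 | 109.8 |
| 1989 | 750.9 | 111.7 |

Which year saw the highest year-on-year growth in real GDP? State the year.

1987

1985: real = 535.0/0.931 = 574.65; growth vs 1984 (563.47) = 1.98%.
1986: real = 619.8/1.000 = 619.80; growth vs 1985 (574.65) = 7.86%.
1987: real = 712.6/1.023 = 696.58; growth vs 1986 (619.80) = 12.39%.
1988: real = 720.0/1.098 = 655.74; growth vs 1987 (696.58) = -5.86%.
1989: real = 750.9/1.117 = 672.25; growth vs 1988 (655.74) = 2.52%.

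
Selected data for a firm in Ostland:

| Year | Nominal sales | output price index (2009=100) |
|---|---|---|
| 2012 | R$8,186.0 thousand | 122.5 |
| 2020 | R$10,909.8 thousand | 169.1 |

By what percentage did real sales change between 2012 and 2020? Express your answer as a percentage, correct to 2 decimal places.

Real sales 2012 = 8186.0 / 1.225 = 6682.45.
Real sales 2020 = 10909.8 / 1.691 = 6451.69.
Real growth = 6451.69 / 6682.45 − 1 = -0.0345.

-3.45%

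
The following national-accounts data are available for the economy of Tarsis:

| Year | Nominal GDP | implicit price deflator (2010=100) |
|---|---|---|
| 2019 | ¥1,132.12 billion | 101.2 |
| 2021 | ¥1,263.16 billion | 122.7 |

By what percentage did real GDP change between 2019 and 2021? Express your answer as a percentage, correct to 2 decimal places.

-7.98%

Real GDP 2019 = 1132.12 / 1.012 = 1118.70.
Real GDP 2021 = 1263.16 / 1.227 = 1029.47.
Real growth = 1029.47 / 1118.70 − 1 = -0.0798.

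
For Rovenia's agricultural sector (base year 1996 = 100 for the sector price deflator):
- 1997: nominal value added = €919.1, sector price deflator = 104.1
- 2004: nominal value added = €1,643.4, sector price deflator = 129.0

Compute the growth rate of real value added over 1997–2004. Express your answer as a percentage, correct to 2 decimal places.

Real value added 1997 = 919.1 / 1.041 = 882.90.
Real value added 2004 = 1643.4 / 1.290 = 1273.95.
Real growth = 1273.95 / 882.90 − 1 = 0.4429.

44.29%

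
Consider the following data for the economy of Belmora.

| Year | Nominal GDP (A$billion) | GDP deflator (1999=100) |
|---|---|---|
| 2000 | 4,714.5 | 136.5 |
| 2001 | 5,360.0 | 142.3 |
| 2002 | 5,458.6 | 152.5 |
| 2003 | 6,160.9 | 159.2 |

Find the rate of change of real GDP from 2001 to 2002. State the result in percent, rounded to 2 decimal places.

Real GDP 2001 = 5360.0/1.423 = 3766.69.
Real GDP 2002 = 5458.6/1.525 = 3579.41.
Change = 3579.41/3766.69 − 1 = -0.0497.

-4.97%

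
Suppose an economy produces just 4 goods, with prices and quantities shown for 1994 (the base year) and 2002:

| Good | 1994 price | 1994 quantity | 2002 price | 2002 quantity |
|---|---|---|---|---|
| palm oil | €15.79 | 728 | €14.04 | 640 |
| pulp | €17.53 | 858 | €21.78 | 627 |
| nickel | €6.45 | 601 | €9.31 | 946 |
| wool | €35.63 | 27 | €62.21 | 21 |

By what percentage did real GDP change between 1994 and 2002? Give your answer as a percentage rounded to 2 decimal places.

-10.92%

Real GDP 1994 = Nominal GDP 1994 = 15.79·728 + 17.53·858 + 6.45·601 + 35.63·27 = 31374.32.
Real GDP 2002 (at 1994 prices) = 15.79·640 + 17.53·627 + 6.45·946 + 35.63·21 = 27946.84.
Real growth = 27946.84/31374.32 − 1 = -0.1092.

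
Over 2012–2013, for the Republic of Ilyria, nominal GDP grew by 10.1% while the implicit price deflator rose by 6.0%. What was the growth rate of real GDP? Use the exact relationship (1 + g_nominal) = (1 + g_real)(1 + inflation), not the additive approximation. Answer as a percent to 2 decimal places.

3.87%

(1 + g_nom) = (1 + g_real)(1 + π), so g_real = 1.1010 / 1.0600 − 1 = 0.03868.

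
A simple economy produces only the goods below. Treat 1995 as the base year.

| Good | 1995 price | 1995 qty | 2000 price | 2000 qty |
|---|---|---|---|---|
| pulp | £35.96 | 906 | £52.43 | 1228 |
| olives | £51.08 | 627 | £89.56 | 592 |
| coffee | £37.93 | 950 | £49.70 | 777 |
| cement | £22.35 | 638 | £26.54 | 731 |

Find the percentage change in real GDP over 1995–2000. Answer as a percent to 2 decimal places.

Real GDP 1995 = Nominal GDP 1995 = 35.96·906 + 51.08·627 + 37.93·950 + 22.35·638 = 114899.72.
Real GDP 2000 (at 1995 prices) = 35.96·1228 + 51.08·592 + 37.93·777 + 22.35·731 = 120207.70.
Real growth = 120207.70/114899.72 − 1 = 0.0462.

4.62%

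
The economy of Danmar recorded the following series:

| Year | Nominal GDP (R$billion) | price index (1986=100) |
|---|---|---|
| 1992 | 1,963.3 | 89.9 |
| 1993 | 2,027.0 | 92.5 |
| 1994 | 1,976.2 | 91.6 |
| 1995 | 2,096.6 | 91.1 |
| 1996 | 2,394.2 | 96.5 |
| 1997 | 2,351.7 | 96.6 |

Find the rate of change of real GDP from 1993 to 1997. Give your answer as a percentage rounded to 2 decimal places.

11.09%

Real GDP 1993 = 2027.0/0.925 = 2191.35.
Real GDP 1997 = 2351.7/0.966 = 2434.47.
Change = 2434.47/2191.35 − 1 = 0.1109.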